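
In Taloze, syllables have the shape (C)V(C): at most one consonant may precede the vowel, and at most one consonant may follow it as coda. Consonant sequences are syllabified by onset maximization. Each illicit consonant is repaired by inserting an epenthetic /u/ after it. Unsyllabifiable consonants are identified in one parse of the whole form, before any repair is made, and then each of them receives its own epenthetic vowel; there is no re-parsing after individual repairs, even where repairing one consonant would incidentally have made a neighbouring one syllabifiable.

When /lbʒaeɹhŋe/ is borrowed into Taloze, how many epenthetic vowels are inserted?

3

The unsyllabifiable consonants are /l/, /b/, /h/; each receives one epenthetic vowel.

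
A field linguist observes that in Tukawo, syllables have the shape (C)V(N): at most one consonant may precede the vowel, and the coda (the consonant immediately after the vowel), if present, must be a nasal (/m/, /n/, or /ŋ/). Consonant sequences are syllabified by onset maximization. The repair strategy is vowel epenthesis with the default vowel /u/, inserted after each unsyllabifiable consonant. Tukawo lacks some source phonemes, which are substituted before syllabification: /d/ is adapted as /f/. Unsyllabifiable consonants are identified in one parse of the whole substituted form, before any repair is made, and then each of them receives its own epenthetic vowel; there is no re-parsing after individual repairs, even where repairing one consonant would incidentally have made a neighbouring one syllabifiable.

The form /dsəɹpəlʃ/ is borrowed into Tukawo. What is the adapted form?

Substitution: /d/ → /f/, giving /fsəɹpəlʃ/.
The consonants /f/, /ɹ/, /l/, /ʃ/ cannot be parsed into a legal (C)V(N) syllable (only a nasal (/m/, /n/, or /ŋ/) is licensed in coda position; onsets are limited to one consonant).
Epenthesis after each stranded consonant: /f/ → /fu/, /ɹ/ → /ɹu/, /l/ → /lu/, /ʃ/ → /ʃu/.

fusəɹupəluʃu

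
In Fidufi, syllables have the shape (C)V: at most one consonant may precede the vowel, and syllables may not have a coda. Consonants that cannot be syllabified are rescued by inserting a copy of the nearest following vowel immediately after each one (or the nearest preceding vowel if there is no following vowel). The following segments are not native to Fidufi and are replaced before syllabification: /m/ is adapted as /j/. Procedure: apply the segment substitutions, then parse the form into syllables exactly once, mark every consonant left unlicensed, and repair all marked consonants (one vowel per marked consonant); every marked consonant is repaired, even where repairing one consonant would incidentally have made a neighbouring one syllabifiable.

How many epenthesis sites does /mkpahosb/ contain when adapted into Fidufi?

4

After substitution the input is /jkpahosb/.
The unsyllabifiable consonants are /j/, /k/, /s/, /b/; each receives one epenthetic vowel.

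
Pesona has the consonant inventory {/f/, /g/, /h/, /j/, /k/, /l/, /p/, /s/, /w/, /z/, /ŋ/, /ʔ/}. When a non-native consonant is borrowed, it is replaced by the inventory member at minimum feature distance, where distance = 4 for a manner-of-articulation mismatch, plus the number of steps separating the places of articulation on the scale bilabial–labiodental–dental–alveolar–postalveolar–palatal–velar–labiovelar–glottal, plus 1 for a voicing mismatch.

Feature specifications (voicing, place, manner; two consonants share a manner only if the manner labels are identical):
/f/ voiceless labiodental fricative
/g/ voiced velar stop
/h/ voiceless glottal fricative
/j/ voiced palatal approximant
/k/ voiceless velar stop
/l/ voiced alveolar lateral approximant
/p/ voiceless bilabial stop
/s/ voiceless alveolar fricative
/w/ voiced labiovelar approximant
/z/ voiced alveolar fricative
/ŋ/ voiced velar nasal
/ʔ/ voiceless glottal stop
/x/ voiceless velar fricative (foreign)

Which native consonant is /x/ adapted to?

h

/h/ is closest: same manner (fricative), place distance 2 (velar→glottal), same voicing; total 2. Next closest is /s/ at distance 3.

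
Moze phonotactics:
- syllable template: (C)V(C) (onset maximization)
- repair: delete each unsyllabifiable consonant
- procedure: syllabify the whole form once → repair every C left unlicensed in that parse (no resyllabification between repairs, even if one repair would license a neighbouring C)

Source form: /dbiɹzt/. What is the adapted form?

The consonants /d/, /z/, /t/ cannot be parsed into a legal (C)V(C) syllable (at most one coda consonant is licensed; onsets are limited to one consonant).
Each unlicensed consonant is deleted: /d/, /z/, /t/.

biɹ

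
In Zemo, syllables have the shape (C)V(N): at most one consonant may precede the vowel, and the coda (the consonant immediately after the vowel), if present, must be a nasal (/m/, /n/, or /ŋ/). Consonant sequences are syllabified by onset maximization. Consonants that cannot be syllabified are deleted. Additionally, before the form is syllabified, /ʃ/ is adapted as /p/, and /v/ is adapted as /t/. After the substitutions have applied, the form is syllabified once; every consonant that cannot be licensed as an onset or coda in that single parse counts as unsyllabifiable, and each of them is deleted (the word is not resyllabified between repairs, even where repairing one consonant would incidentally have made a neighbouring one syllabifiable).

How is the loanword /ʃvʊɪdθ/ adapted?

tʊɪ

Substitution: /ʃ/ → /p/, /v/ → /t/, giving /ptʊɪdθ/.
Under (C)V(N), the unsyllabifiable consonants are /p/, /d/, /θ/ (only a nasal (/m/, /n/, or /ŋ/) is licensed in coda position; onsets are limited to one consonant).
Each unlicensed consonant is deleted: /p/, /d/, /θ/.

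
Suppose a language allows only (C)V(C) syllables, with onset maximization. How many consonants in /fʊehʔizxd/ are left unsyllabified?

2

The consonants /x/, /d/ cannot be parsed into a legal (C)V(C) syllable (at most one coda consonant is licensed; onsets are limited to one consonant).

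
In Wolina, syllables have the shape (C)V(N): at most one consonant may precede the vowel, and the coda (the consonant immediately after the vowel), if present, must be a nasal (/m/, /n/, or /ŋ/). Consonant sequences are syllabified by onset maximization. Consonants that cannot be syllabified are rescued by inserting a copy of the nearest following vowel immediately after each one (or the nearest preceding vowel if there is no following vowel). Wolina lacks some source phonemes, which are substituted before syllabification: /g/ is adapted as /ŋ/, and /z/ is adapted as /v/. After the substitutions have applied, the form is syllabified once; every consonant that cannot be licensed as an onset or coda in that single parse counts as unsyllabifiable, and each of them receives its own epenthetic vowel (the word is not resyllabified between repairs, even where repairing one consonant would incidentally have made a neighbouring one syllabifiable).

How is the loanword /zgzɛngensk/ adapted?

Substitution: /z/ → /v/, /g/ → /ŋ/, giving /vŋvɛnŋensk/.
Syllabifying with onset maximization leaves /v/, /ŋ/, /s/, /k/ stranded (only a nasal (/m/, /n/, or /ŋ/) is licensed in coda position; onsets are limited to one consonant).
Epenthesis after each stranded consonant: /v/ → /vɛ/, /ŋ/ → /ŋɛ/, /s/ → /se/, /k/ → /ke/.

vɛŋɛvɛnŋenseke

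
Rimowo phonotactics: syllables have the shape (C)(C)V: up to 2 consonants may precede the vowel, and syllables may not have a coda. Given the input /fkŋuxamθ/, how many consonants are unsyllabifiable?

Under (C)(C)V, the unsyllabifiable consonants are /f/, /m/, /θ/ (no codas are permitted; onsets may contain at most 2 consonants).

3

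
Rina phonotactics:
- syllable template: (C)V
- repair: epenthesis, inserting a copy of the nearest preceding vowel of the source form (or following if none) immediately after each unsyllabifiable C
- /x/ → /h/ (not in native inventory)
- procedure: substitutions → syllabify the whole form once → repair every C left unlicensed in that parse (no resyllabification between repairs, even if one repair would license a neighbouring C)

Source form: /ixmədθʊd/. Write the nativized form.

Substitution: /x/ → /h/, giving /ihmədθʊd/.
Under (C)V, the unsyllabifiable consonants are /h/, /d/, /d/ (no codas are permitted; onsets are limited to one consonant).
Inserting the epenthetic vowel yields /h/ → /hi/, /d/ → /də/, /d/ → /dʊ/.

ihimədəθʊdʊ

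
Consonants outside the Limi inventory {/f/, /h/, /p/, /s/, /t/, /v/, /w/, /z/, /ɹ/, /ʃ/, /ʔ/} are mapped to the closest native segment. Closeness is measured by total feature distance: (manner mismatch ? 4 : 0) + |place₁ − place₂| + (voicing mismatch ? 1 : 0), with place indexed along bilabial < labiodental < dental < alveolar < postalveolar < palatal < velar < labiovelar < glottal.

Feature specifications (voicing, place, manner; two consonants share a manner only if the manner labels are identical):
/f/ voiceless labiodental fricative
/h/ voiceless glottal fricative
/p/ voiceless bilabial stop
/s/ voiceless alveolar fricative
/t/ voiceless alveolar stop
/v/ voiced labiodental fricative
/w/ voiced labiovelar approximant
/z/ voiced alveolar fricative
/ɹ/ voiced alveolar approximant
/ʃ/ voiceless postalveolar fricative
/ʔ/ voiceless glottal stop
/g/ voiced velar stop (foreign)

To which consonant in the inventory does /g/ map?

/ʔ/ is closest: same manner (stop), place distance 2 (velar→glottal), voicing differs (+1); total 3. Next closest is /t/ at distance 4.

ʔ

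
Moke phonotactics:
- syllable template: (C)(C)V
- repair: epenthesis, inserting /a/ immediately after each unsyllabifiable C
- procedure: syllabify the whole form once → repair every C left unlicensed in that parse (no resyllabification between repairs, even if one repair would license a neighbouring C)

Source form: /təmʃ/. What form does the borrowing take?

The consonants /m/, /ʃ/ cannot be parsed into a legal (C)(C)V syllable (no codas are permitted; onsets may contain at most 2 consonants).
Each unlicensed consonant becomes the onset of a new syllable: /m/ → /ma/, /ʃ/ → /ʃa/.

təmaʃa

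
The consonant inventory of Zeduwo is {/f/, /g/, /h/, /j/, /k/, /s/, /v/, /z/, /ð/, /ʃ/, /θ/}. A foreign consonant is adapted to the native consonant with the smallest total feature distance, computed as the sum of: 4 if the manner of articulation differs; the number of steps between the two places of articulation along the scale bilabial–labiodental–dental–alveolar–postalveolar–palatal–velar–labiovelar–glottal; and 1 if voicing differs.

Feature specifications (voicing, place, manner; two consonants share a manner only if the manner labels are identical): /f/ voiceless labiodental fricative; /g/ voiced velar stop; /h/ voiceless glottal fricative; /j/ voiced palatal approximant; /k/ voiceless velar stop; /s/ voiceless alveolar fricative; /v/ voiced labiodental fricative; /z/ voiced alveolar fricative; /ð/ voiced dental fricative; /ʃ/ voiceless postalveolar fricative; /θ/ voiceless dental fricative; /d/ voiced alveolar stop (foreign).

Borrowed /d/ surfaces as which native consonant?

/g/ is closest: same manner (stop), place distance 3 (alveolar→velar), same voicing; total 3. Next closest is /k/ at distance 4.

g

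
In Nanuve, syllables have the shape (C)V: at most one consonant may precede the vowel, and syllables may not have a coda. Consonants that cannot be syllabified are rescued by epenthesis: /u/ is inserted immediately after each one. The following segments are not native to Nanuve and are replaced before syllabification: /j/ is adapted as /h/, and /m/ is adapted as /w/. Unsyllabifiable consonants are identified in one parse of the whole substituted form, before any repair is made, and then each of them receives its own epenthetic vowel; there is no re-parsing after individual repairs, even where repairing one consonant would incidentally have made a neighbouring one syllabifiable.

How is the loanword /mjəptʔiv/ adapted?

Substitution: /m/ → /w/, /j/ → /h/, giving /whəptʔiv/.
Syllabifying with onset maximization leaves /w/, /p/, /t/, /v/ stranded (no codas are permitted; onsets are limited to one consonant).
Inserting the epenthetic vowel yields /w/ → /wu/, /p/ → /pu/, /t/ → /tu/, /v/ → /vu/.

wuhəputuʔivu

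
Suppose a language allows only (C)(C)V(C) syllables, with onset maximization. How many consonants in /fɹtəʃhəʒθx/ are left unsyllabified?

Syllabifying with onset maximization leaves /f/, /θ/, /x/ stranded (at most one coda consonant is licensed; onsets may contain at most 2 consonants).

3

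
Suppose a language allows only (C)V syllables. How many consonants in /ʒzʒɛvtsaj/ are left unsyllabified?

5

Syllabifying with onset maximization leaves /ʒ/, /z/, /v/, /t/, /j/ stranded (no codas are permitted; onsets are limited to one consonant).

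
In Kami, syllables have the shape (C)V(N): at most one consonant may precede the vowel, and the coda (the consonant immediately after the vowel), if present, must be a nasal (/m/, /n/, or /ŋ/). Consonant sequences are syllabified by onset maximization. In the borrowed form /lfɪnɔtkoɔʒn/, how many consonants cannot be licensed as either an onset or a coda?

4

The consonants /l/, /t/, /ʒ/, /n/ cannot be parsed into a legal (C)V(N) syllable (only a nasal (/m/, /n/, or /ŋ/) is licensed in coda position; onsets are limited to one consonant).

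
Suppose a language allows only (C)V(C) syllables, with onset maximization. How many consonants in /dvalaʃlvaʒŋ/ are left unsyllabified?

3

Under (C)V(C), the unsyllabifiable consonants are /d/, /l/, /ŋ/ (at most one coda consonant is licensed; onsets are limited to one consonant).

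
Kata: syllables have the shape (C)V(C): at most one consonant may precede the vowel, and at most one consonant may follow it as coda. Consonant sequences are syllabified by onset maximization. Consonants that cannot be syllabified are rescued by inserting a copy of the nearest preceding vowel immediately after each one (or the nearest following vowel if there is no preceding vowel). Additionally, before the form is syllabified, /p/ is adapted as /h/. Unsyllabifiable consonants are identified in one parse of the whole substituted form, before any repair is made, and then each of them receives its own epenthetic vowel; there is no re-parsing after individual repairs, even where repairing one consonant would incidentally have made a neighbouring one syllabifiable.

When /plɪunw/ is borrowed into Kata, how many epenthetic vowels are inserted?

2

After substitution the input is /hlɪunw/.
The unsyllabifiable consonants are /h/, /w/; each receives one epenthetic vowel.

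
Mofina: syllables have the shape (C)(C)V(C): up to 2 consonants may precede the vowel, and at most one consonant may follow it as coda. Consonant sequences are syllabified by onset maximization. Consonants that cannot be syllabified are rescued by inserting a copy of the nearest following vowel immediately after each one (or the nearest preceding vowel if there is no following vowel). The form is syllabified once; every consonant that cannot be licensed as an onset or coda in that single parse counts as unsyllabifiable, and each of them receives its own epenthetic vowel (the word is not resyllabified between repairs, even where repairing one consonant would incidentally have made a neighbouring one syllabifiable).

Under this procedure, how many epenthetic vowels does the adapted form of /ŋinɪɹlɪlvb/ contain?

2

The unsyllabifiable consonants are /v/, /b/; each receives one epenthetic vowel.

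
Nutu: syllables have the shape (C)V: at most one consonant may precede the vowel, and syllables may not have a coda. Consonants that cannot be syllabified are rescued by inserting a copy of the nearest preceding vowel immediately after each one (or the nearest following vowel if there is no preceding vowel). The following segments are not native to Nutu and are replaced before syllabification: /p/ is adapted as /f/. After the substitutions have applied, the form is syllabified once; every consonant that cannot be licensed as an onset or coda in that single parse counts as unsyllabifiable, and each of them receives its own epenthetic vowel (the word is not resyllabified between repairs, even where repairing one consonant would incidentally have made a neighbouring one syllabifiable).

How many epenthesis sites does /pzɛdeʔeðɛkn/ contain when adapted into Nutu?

After substitution the input is /fzɛdeʔeðɛkn/.
The unsyllabifiable consonants are /f/, /k/, /n/; each receives one epenthetic vowel.

3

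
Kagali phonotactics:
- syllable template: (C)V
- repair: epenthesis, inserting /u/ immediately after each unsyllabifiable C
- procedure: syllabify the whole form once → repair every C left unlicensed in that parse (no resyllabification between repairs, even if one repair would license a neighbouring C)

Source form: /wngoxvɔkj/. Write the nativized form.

wunugoxuvɔkuju

Syllabifying with onset maximization leaves /w/, /n/, /x/, /k/, /j/ stranded (no codas are permitted; onsets are limited to one consonant).
Inserting the epenthetic vowel yields /w/ → /wu/, /n/ → /nu/, /x/ → /xu/, /k/ → /ku/, /j/ → /ju/.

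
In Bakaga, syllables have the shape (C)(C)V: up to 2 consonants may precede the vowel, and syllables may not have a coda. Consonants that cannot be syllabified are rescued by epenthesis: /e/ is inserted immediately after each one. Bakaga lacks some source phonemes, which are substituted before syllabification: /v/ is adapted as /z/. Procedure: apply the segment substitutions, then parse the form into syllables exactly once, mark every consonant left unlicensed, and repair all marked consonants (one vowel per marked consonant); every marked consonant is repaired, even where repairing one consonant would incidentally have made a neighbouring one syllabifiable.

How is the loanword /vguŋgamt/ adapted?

zguŋgamete

Substitution: /v/ → /z/, giving /zguŋgamt/.
Syllabifying with onset maximization leaves /m/, /t/ stranded (no codas are permitted; onsets may contain at most 2 consonants).
Inserting the epenthetic vowel yields /m/ → /me/, /t/ → /te/.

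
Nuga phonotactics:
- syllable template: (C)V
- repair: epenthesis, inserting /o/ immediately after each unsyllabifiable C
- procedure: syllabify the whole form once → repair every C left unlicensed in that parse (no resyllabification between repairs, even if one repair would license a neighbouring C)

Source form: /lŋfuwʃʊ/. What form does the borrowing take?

loŋofuwoʃʊ

The consonants /l/, /ŋ/, /w/ cannot be parsed into a legal (C)V syllable (no codas are permitted; onsets are limited to one consonant).
Each unlicensed consonant becomes the onset of a new syllable: /l/ → /lo/, /ŋ/ → /ŋo/, /w/ → /wo/.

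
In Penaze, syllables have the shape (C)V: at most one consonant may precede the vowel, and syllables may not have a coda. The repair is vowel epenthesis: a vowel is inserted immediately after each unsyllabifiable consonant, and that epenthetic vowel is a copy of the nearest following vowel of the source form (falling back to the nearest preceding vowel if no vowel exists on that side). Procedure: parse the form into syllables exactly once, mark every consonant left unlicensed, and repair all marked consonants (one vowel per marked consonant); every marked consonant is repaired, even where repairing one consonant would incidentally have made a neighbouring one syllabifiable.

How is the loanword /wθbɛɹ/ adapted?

wɛθɛbɛɹɛ

The consonants /w/, /θ/, /ɹ/ cannot be parsed into a legal (C)V syllable (no codas are permitted; onsets are limited to one consonant).
Each unlicensed consonant becomes the onset of a new syllable: /w/ → /wɛ/, /θ/ → /θɛ/, /ɹ/ → /ɹɛ/.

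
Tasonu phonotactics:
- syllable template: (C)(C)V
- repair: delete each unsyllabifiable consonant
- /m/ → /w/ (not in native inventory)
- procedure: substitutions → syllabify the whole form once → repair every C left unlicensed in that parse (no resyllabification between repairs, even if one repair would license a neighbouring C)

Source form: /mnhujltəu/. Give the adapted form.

Substitution: /m/ → /w/, giving /wnhujltəu/.
The consonants /w/, /j/ cannot be parsed into a legal (C)(C)V syllable (no codas are permitted; onsets may contain at most 2 consonants).
Deleting the stranded consonants removes /w/, /j/.

nhultəu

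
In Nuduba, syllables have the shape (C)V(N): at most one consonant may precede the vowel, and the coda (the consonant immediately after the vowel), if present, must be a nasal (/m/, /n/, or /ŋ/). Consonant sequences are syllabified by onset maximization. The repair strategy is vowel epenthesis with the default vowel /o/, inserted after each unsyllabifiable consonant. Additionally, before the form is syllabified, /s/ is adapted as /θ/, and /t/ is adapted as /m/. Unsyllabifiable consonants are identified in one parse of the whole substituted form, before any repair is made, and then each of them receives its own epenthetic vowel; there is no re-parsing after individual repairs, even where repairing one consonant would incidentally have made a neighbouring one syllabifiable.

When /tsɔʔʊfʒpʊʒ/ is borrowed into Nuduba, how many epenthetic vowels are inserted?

After substitution the input is /mθɔʔʊfʒpʊʒ/.
The unsyllabifiable consonants are /m/, /f/, /ʒ/, /ʒ/; each receives one epenthetic vowel.

4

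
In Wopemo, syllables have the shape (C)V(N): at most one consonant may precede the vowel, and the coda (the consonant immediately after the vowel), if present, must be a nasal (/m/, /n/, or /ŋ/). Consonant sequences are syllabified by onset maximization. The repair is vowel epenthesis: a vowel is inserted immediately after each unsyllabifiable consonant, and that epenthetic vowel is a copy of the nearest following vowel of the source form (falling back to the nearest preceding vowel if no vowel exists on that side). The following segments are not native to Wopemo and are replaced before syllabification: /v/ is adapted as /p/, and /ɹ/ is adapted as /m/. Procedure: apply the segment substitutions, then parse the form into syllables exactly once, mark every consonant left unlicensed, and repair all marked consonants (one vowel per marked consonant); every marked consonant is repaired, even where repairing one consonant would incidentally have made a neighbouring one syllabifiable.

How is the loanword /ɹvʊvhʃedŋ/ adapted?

Substitution: /ɹ/ → /m/, /v/ → /p/, giving /mpʊphʃedŋ/.
The consonants /m/, /p/, /h/, /d/, /ŋ/ cannot be parsed into a legal (C)V(N) syllable (only a nasal (/m/, /n/, or /ŋ/) is licensed in coda position; onsets are limited to one consonant).
Inserting the epenthetic vowel yields /m/ → /mʊ/, /p/ → /pe/, /h/ → /he/, /d/ → /de/, /ŋ/ → /ŋe/.

mʊpʊpeheʃedeŋe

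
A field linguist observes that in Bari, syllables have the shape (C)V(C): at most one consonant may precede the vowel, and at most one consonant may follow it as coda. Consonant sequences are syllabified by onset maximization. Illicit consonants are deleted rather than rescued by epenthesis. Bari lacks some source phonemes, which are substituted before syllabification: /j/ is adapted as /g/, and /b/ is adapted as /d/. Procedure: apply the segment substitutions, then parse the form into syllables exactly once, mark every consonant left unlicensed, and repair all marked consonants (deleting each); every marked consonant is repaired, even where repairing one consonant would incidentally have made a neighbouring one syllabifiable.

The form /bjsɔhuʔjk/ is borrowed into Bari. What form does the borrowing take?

sɔhuʔ

Substitution: /b/ → /d/, /j/ → /g/, giving /dgsɔhuʔgk/.
The consonants /d/, /g/, /g/, /k/ cannot be parsed into a legal (C)V(C) syllable (at most one coda consonant is licensed; onsets are limited to one consonant).
Each unlicensed consonant is deleted: /d/, /g/, /g/, /k/.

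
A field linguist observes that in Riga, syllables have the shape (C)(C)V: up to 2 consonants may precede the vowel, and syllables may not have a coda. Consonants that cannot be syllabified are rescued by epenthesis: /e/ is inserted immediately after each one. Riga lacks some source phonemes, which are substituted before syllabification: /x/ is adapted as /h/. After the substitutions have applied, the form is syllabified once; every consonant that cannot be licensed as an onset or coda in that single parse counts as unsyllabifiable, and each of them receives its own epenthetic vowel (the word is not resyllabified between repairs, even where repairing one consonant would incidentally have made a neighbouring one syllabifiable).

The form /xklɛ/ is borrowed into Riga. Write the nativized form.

heklɛ

Substitution: /x/ → /h/, giving /hklɛ/.
Syllabifying with onset maximization leaves /h/ stranded (no codas are permitted; onsets may contain at most 2 consonants).
Inserting the epenthetic vowel yields /h/ → /he/.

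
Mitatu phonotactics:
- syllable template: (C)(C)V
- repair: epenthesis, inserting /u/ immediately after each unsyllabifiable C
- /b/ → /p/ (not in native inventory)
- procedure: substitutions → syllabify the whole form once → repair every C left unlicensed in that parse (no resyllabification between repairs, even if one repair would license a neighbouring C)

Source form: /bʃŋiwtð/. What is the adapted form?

Substitution: /b/ → /p/, giving /pʃŋiwtð/.
The consonants /p/, /w/, /t/, /ð/ cannot be parsed into a legal (C)(C)V syllable (no codas are permitted; onsets may contain at most 2 consonants).
Each unlicensed consonant becomes the onset of a new syllable: /p/ → /pu/, /w/ → /wu/, /t/ → /tu/, /ð/ → /ðu/.

puʃŋiwutuðu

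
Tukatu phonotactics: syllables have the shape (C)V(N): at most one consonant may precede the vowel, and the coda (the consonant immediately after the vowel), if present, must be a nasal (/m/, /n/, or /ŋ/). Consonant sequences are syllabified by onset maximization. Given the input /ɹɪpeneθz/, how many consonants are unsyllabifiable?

The consonants /θ/, /z/ cannot be parsed into a legal (C)V(N) syllable (only a nasal (/m/, /n/, or /ŋ/) is licensed in coda position; onsets are limited to one consonant).

2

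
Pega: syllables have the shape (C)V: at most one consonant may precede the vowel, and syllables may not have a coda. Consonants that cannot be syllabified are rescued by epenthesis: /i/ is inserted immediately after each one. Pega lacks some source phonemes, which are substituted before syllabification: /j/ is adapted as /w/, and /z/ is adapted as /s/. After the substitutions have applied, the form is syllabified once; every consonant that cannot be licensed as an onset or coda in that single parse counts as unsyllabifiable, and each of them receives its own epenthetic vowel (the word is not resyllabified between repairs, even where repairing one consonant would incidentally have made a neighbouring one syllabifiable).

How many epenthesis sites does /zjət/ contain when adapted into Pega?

After substitution the input is /swət/.
The unsyllabifiable consonants are /s/, /t/; each receives one epenthetic vowel.

2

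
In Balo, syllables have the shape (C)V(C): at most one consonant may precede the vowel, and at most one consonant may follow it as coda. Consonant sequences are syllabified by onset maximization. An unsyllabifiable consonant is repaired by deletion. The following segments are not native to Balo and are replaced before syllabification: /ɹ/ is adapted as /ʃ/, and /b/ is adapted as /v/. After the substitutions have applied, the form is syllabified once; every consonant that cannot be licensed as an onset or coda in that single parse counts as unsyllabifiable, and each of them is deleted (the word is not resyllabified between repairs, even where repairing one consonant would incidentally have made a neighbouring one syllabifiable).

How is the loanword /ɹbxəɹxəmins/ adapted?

Substitution: /ɹ/ → /ʃ/, /b/ → /v/, giving /ʃvxəʃxəmins/.
Syllabifying with onset maximization leaves /ʃ/, /v/, /s/ stranded (at most one coda consonant is licensed; onsets are limited to one consonant).
Each unlicensed consonant is deleted: /ʃ/, /v/, /s/.

xəʃxəmin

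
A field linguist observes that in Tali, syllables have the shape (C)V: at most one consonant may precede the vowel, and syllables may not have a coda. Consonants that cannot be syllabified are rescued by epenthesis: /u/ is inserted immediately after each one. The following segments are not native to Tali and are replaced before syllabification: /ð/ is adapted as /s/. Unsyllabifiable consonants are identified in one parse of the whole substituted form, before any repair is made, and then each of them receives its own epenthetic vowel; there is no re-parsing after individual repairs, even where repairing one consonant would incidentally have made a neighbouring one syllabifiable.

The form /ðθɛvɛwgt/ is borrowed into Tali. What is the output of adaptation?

Substitution: /ð/ → /s/, giving /sθɛvɛwgt/.
Under (C)V, the unsyllabifiable consonants are /s/, /w/, /g/, /t/ (no codas are permitted; onsets are limited to one consonant).
Each unlicensed consonant becomes the onset of a new syllable: /s/ → /su/, /w/ → /wu/, /g/ → /gu/, /t/ → /tu/.

suθɛvɛwugutu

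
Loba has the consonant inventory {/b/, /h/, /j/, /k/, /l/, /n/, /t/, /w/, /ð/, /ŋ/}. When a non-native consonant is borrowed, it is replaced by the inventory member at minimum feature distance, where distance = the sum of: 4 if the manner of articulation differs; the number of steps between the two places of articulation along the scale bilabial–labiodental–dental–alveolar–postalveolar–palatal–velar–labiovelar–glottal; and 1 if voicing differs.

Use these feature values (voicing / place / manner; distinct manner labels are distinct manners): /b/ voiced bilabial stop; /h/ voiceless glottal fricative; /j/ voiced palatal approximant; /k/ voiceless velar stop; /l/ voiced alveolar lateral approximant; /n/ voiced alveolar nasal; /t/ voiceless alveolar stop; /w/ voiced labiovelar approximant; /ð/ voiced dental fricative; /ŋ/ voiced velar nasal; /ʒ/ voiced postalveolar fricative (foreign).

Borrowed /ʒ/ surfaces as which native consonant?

/ð/ is closest: same manner (fricative), place distance 2 (postalveolar→dental), same voicing; total 2. Next closest is /h/ at distance 5.

ð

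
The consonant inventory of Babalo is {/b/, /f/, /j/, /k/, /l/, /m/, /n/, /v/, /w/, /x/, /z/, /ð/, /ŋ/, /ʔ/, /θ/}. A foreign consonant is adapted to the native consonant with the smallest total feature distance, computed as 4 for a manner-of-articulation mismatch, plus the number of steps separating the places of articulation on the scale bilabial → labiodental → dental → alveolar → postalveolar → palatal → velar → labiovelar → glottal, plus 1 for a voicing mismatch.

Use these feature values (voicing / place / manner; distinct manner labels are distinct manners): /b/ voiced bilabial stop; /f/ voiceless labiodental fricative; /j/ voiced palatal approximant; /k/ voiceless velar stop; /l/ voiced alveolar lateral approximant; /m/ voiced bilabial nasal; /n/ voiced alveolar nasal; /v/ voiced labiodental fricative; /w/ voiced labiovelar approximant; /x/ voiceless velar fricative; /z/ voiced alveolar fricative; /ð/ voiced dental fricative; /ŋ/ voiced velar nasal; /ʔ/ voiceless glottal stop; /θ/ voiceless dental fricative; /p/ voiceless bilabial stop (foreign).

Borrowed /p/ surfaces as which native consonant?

b

/b/ is closest: same manner (stop), place distance 0 (bilabial→bilabial), voicing differs (+1); total 1. Next closest is /f/ at distance 5.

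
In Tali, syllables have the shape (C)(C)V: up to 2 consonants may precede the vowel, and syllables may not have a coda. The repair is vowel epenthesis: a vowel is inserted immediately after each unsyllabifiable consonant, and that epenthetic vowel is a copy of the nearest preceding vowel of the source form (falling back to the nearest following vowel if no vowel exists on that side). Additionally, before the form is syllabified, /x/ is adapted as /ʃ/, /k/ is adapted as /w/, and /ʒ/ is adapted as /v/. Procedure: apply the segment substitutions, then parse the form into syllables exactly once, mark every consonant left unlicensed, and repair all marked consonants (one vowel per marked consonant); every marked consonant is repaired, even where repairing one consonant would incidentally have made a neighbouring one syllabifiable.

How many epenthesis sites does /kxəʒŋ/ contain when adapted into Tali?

2

After substitution the input is /wʃəvŋ/.
The unsyllabifiable consonants are /v/, /ŋ/; each receives one epenthetic vowel.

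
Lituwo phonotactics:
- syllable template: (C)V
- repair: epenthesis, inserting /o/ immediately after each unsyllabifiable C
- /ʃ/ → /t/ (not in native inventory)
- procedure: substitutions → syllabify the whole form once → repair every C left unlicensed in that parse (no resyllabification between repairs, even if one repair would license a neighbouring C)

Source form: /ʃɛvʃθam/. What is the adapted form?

Substitution: /ʃ/ → /t/, giving /tɛvtθam/.
The consonants /v/, /t/, /m/ cannot be parsed into a legal (C)V syllable (no codas are permitted; onsets are limited to one consonant).
Inserting the epenthetic vowel yields /v/ → /vo/, /t/ → /to/, /m/ → /mo/.

tɛvotoθamo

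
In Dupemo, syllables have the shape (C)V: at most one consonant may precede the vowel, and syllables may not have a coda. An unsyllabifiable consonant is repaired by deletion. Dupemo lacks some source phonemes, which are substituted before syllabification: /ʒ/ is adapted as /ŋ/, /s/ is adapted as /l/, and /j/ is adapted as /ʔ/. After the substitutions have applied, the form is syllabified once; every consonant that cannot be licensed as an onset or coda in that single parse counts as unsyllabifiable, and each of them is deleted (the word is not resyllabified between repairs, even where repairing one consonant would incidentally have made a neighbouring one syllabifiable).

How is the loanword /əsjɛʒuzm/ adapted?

Substitution: /s/ → /l/, /j/ → /ʔ/, /ʒ/ → /ŋ/, giving /əlʔɛŋuzm/.
Syllabifying with onset maximization leaves /l/, /z/, /m/ stranded (no codas are permitted; onsets are limited to one consonant).
Deletion applies to /l/, /z/, /m/.

əʔɛŋu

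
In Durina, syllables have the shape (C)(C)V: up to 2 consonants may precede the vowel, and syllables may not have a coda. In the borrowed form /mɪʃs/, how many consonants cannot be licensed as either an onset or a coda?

2

Syllabifying with onset maximization leaves /ʃ/, /s/ stranded (no codas are permitted; onsets may contain at most 2 consonants).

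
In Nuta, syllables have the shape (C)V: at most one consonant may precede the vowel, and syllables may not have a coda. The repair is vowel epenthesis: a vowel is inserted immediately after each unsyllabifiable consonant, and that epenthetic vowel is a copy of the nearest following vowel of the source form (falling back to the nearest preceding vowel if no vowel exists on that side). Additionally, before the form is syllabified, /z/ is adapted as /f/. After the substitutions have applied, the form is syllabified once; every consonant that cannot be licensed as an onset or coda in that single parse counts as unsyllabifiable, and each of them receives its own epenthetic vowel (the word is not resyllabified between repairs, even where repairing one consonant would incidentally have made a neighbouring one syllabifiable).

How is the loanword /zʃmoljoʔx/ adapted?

Substitution: /z/ → /f/, giving /fʃmoljoʔx/.
The consonants /f/, /ʃ/, /l/, /ʔ/, /x/ cannot be parsed into a legal (C)V syllable (no codas are permitted; onsets are limited to one consonant).
Epenthesis after each stranded consonant: /f/ → /fo/, /ʃ/ → /ʃo/, /l/ → /lo/, /ʔ/ → /ʔo/, /x/ → /xo/.

foʃomolojoʔoxo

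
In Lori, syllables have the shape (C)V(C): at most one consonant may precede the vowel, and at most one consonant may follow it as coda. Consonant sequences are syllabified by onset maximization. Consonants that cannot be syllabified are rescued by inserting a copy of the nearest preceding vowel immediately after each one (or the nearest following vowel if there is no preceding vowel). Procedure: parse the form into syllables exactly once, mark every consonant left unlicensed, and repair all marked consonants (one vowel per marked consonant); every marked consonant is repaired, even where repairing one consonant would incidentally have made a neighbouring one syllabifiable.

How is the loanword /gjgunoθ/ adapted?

Syllabifying with onset maximization leaves /g/, /j/ stranded (at most one coda consonant is licensed; onsets are limited to one consonant).
Epenthesis after each stranded consonant: /g/ → /gu/, /j/ → /ju/.

gujugunoθ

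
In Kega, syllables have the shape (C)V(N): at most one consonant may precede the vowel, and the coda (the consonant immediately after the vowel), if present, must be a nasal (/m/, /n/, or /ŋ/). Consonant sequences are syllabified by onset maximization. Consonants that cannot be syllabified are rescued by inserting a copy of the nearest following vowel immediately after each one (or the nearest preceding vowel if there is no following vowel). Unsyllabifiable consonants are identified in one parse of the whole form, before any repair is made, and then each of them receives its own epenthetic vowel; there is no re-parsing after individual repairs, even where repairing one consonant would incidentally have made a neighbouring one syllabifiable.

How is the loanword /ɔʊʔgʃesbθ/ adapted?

Under (C)V(N), the unsyllabifiable consonants are /ʔ/, /g/, /s/, /b/, /θ/ (only a nasal (/m/, /n/, or /ŋ/) is licensed in coda position; onsets are limited to one consonant).
Each unlicensed consonant becomes the onset of a new syllable: /ʔ/ → /ʔe/, /g/ → /ge/, /s/ → /se/, /b/ → /be/, /θ/ → /θe/.

ɔʊʔegeʃesebeθe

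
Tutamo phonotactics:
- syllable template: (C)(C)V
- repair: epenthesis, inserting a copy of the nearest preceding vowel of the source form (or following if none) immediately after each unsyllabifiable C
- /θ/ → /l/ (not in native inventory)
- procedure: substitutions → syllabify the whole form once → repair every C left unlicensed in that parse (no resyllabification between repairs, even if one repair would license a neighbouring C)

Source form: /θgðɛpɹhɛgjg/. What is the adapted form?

lɛgðɛpɛɹhɛgɛjɛgɛ

Substitution: /θ/ → /l/, giving /lgðɛpɹhɛgjg/.
Syllabifying with onset maximization leaves /l/, /p/, /g/, /j/, /g/ stranded (no codas are permitted; onsets may contain at most 2 consonants).
Inserting the epenthetic vowel yields /l/ → /lɛ/, /p/ → /pɛ/, /g/ → /gɛ/, /j/ → /jɛ/, /g/ → /gɛ/.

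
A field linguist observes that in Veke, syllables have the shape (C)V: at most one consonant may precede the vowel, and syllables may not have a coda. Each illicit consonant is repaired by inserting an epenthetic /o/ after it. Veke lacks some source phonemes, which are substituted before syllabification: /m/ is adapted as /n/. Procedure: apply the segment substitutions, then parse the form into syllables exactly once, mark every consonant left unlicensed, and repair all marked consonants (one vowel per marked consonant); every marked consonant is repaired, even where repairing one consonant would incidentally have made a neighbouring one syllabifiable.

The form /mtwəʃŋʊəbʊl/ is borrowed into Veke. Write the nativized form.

notowəʃoŋʊəbʊlo

Substitution: /m/ → /n/, giving /ntwəʃŋʊəbʊl/.
Under (C)V, the unsyllabifiable consonants are /n/, /t/, /ʃ/, /l/ (no codas are permitted; onsets are limited to one consonant).
Each unlicensed consonant becomes the onset of a new syllable: /n/ → /no/, /t/ → /to/, /ʃ/ → /ʃo/, /l/ → /lo/.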